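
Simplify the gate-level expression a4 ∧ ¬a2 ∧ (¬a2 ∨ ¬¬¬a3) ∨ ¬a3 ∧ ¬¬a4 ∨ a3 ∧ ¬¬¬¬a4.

a4 ∧ ¬a2 ∧ (¬a2 ∨ ¬¬¬a3) ∨ ¬a3 ∧ ¬¬a4 ∨ a3 ∧ ¬¬¬¬a4
= a4 ∧ ¬a2 ∧ (¬a2 ∨ ¬a3) ∨ ¬a3 ∧ ¬¬a4 ∨ a3 ∧ ¬¬¬¬a4   (double negation)
= a4 ∧ ¬a2 ∨ ¬a3 ∧ ¬¬a4 ∨ a3 ∧ ¬¬¬¬a4   (absorption)
= a4 ∧ ¬a2 ∨ ¬a3 ∧ ¬¬a4 ∨ a3 ∧ ¬¬a4   (double negation)
= a4 ∧ ¬a2 ∨ ¬¬a4   (distribution)
= a4 ∧ ¬a2 ∨ a4   (double negation)
= a4   (absorption)

a4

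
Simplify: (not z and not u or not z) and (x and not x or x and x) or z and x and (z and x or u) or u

x or u

(not z and not u or not z) and (x and not x or x and x) or z and x and (z and x or u) or u
= (not z and not u or not z) and x or z and x and (z and x or u) or u   (distribution)
= (not z and not u or not z) and x or z and x or u   (absorption)
= not z and x or z and x or u   (absorption)
= x or u   (distribution)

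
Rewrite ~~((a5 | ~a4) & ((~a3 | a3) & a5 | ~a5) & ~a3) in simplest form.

(a5 | ~a4) & ~a3

~~((a5 | ~a4) & ((~a3 | a3) & a5 | ~a5) & ~a3)
= ~~((a5 | ~a4) & (a5 | ~a5) & ~a3)   (complement / identity)
= ~~((a5 | ~a4) & ~a3)   (complement / identity)
= (a5 | ~a4) & ~a3   (double negation)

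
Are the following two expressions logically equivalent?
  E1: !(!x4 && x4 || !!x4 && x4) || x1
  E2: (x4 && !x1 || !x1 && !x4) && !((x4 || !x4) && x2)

No

E1: !(!x4 && x4 || !!x4 && x4) || x1
    = !(!x4 && x4 || x4 && x4) || x1   — double negation
    = !((!x4 || x4) && x4) || x1   — distribution
    = !x4 || x1   — complement / identity
E2: (x4 && !x1 || !x1 && !x4) && !((x4 || !x4) && x2)
    = !x1 && !((x4 || !x4) && x2)   — distribution
    = !x1 && !x2   — complement / identity
These differ: at x1=1, x2=1, x4=0, E1 = 1 but E2 = 0.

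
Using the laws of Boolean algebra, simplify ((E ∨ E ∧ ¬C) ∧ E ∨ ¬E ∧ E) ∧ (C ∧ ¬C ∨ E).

E

((E ∨ E ∧ ¬C) ∧ E ∨ ¬E ∧ E) ∧ (C ∧ ¬C ∨ E)
= (E ∧ E ∨ ¬E ∧ E) ∧ (C ∧ ¬C ∨ E)   — absorption
= (E ∧ E ∨ ¬E ∧ E) ∧ E   — complement / identity
= E ∧ E   — distribution
= E   — idempotence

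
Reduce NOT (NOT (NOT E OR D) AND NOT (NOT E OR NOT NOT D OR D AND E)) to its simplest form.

NOT E OR D

NOT (NOT (NOT E OR D) AND NOT (NOT E OR NOT NOT D OR D AND E))
= NOT (NOT (NOT E OR D) AND NOT (NOT E OR D OR D AND E))   — double negation
= NOT (NOT (NOT E OR D) AND NOT (NOT E OR D))   — absorption
= NOT E OR D OR NOT E OR D   — De Morgan
= NOT E OR D   — idempotence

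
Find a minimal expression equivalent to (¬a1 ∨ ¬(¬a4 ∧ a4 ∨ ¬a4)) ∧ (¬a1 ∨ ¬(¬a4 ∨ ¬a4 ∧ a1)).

(¬a1 ∨ ¬(¬a4 ∧ a4 ∨ ¬a4)) ∧ (¬a1 ∨ ¬(¬a4 ∨ ¬a4 ∧ a1))
= (¬a1 ∨ ¬¬a4) ∧ (¬a1 ∨ ¬(¬a4 ∨ ¬a4 ∧ a1))   (complement / identity)
= (¬a1 ∨ ¬¬a4) ∧ (¬a1 ∨ ¬¬a4)   (absorption)
= ¬a1 ∨ ¬¬a4   (idempotence)
= ¬a1 ∨ a4   (double negation)

¬a1 ∨ a4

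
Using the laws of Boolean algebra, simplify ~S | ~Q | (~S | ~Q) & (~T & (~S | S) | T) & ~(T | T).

~S | ~Q

~S | ~Q | (~S | ~Q) & (~T & (~S | S) | T) & ~(T | T)
= ~S | ~Q | (~S | ~Q) & (~T & (~S | S) | T) & ~T   [idempotence]
= ~S | ~Q | (~S | ~Q) & (~T | T) & ~T   [complement / identity]
= ~S | ~Q | (~S | ~Q) & ~T   [complement / identity]
= ~S | ~Q   [absorption]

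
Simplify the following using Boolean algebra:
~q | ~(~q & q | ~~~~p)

~q | ~p

~q | ~(~q & q | ~~~~p)
= ~q | ~~~~~p
= ~q | ~~~p
= ~q | ~p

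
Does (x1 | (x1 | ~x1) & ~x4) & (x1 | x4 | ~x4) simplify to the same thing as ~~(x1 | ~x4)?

Yes

E1: (x1 | (x1 | ~x1) & ~x4) & (x1 | x4 | ~x4)
    = (x1 | ~x4) & (x1 | x4 | ~x4)   [complement / identity]
    = x1 | ~x4 & (x4 | ~x4)   [distribution]
    = x1 | ~x4   [complement / identity]
E2: ~~(x1 | ~x4)
    = x1 | ~x4   [double negation]
Both reduce to x1 | ~x4, so they are equivalent.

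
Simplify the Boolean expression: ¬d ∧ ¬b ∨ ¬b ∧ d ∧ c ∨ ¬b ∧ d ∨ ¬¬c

¬d ∧ ¬b ∨ ¬b ∧ d ∧ c ∨ ¬b ∧ d ∨ ¬¬c
= ¬d ∧ ¬b ∨ ¬b ∧ d ∨ ¬¬c
= ¬b ∨ ¬¬c
= ¬b ∨ c

¬b ∨ c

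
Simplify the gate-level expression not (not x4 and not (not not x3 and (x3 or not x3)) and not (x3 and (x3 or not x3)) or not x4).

not (not x4 and not (not not x3 and (x3 or not x3)) and not (x3 and (x3 or not x3)) or not x4)
= not (not x4 and not (x3 and (x3 or not x3)) and not (x3 and (x3 or not x3)) or not x4)   [double negation]
= not (not x4 and not (x3 and (x3 or not x3)) or not x4)   [idempotence]
= not (not x4 and not x3 or not x4)   [complement / identity]
= not not x4   [absorption]
= x4   [double negation]

x4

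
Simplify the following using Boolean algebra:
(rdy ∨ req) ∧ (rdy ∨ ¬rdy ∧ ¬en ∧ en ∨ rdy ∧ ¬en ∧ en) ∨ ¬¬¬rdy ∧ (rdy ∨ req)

rdy ∨ req

(rdy ∨ req) ∧ (rdy ∨ ¬rdy ∧ ¬en ∧ en ∨ rdy ∧ ¬en ∧ en) ∨ ¬¬¬rdy ∧ (rdy ∨ req)
= (rdy ∨ req) ∧ (rdy ∨ ¬en ∧ en) ∨ ¬¬¬rdy ∧ (rdy ∨ req)   (distribution)
= (rdy ∨ req) ∧ rdy ∨ ¬¬¬rdy ∧ (rdy ∨ req)   (complement / identity)
= (rdy ∨ req) ∧ rdy ∨ ¬rdy ∧ (rdy ∨ req)   (double negation)
= rdy ∨ req   (distribution)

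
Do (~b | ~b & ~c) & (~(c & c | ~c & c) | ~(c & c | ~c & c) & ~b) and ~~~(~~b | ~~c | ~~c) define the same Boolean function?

E1: (~b | ~b & ~c) & (~(c & c | ~c & c) | ~(c & c | ~c & c) & ~b)
    = ~b & (~(c & c | ~c & c) | ~(c & c | ~c & c) & ~b)   (absorption)
    = ~b & ~(c & c | ~c & c)   (absorption)
    = ~b & ~c   (distribution)
E2: ~~~(~~b | ~~c | ~~c)
    = ~(~~b | ~~c | ~~c)   (double negation)
    = ~(~~b | ~~c)   (idempotence)
    = ~b & ~c   (De Morgan)
Both reduce to ~b & ~c, so they are equivalent.

Yes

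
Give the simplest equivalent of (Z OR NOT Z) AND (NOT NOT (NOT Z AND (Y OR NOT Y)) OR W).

NOT Z OR W

(Z OR NOT Z) AND (NOT NOT (NOT Z AND (Y OR NOT Y)) OR W)
= NOT NOT (NOT Z AND (Y OR NOT Y)) OR W   — complement / identity
= NOT NOT NOT Z OR W   — complement / identity
= NOT Z OR W   — double negation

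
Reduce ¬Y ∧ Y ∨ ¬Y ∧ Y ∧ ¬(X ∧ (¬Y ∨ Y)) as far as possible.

False

¬Y ∧ Y ∨ ¬Y ∧ Y ∧ ¬(X ∧ (¬Y ∨ Y))
= ¬Y ∧ Y ∨ ¬Y ∧ Y ∧ ¬X   [complement / identity]
= ¬Y ∧ Y   [absorption]
= False   [complement]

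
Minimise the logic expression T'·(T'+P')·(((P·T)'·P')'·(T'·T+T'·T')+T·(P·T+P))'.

T'·P'

T'·(T'+P')·(((P·T)'·P')'·(T'·T+T'·T')+T·(P·T+P))'
= T'·(T'+P')·((P·T+P)·(T'·T+T'·T')+T·(P·T+P))'
= T'·(T'+P')·((P·T+P)·T'+T·(P·T+P))'
= T'·((P·T+P)·T'+T·(P·T+P))'
= T'·(P·T+P)'
= T'·P'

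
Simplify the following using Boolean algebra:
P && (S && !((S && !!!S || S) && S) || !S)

P && !S

P && (S && !((S && !!!S || S) && S) || !S)
= P && (S && !((S && !S || S) && S) || !S)   (double negation)
= P && (S && !(S && S) || !S)   (complement / identity)
= P && (S && !S || !S)   (idempotence)
= P && !S   (complement / identity)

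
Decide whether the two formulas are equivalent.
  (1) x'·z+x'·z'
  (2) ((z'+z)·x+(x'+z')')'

Yes

E1: x'·z+x'·z'
    = x'   (distribution)
E2: ((z'+z)·x+(x'+z')')'
    = (x+(x'+z')')'   (complement / identity)
    = (x+x·z)'   (De Morgan)
    = x'   (absorption)
Both reduce to x', so they are equivalent.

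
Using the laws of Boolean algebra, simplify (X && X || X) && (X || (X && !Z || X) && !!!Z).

X

(X && X || X) && (X || (X && !Z || X) && !!!Z)
= (X && X || X) && (X || (X && !Z || X) && !Z)
= (X && X || X) && (X || X && !Z)
= (X || X) && (X || X && !Z)
= X && (X || X && !Z)
= X && X
= X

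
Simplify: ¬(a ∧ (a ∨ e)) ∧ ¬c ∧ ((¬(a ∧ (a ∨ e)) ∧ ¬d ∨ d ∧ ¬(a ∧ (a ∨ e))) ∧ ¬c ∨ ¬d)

¬a ∧ ¬c

¬(a ∧ (a ∨ e)) ∧ ¬c ∧ ((¬(a ∧ (a ∨ e)) ∧ ¬d ∨ d ∧ ¬(a ∧ (a ∨ e))) ∧ ¬c ∨ ¬d)
= ¬(a ∧ (a ∨ e)) ∧ ¬c ∧ (¬(a ∧ (a ∨ e)) ∧ ¬c ∨ ¬d)
= ¬(a ∧ (a ∨ e)) ∧ ¬c
= ¬a ∧ ¬c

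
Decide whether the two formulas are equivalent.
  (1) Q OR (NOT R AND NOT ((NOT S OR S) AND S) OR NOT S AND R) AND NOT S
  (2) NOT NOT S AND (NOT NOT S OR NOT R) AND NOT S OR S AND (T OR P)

No

E1: Q OR (NOT R AND NOT ((NOT S OR S) AND S) OR NOT S AND R) AND NOT S
    = Q OR (NOT R AND NOT S OR NOT S AND R) AND NOT S   [complement / identity]
    = Q OR NOT S AND NOT S   [distribution]
    = Q OR NOT S   [idempotence]
E2: NOT NOT S AND (NOT NOT S OR NOT R) AND NOT S OR S AND (T OR P)
    = NOT NOT S AND NOT S OR S AND (T OR P)   [absorption]
    = S AND NOT S OR S AND (T OR P)   [double negation]
    = S AND (T OR P)   [complement / identity]
These differ: at P=1, Q=1, R=1, S=0, T=1, E1 = 1 but E2 = 0.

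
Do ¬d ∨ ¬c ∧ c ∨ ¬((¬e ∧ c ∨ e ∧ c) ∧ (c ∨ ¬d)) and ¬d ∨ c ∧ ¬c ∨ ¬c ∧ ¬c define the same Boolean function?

Yes

E1: ¬d ∨ ¬c ∧ c ∨ ¬((¬e ∧ c ∨ e ∧ c) ∧ (c ∨ ¬d))
    = ¬d ∨ ¬c ∧ c ∨ ¬(c ∧ (c ∨ ¬d))   — distribution
    = ¬d ∨ ¬c ∧ c ∨ ¬c   — absorption
    = ¬d ∨ ¬c   — complement / identity
E2: ¬d ∨ c ∧ ¬c ∨ ¬c ∧ ¬c
    = ¬d ∨ ¬c   — distribution
Both reduce to ¬d ∨ ¬c, so they are equivalent.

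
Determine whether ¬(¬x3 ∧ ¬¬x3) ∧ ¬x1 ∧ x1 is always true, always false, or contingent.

¬(¬x3 ∧ ¬¬x3) ∧ ¬x1 ∧ x1
= (x3 ∨ ¬x3) ∧ ¬x1 ∧ x1   — De Morgan
= ¬x1 ∧ x1   — complement / identity
= False   — complement

always false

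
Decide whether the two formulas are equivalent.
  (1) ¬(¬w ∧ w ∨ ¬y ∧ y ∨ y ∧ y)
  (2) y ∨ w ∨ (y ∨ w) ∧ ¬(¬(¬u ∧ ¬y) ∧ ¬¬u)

E1: ¬(¬w ∧ w ∨ ¬y ∧ y ∨ y ∧ y)
    = ¬(¬y ∧ y ∨ y ∧ y)   — complement / identity
    = ¬y   — distribution
E2: y ∨ w ∨ (y ∨ w) ∧ ¬(¬(¬u ∧ ¬y) ∧ ¬¬u)
    = y ∨ w ∨ (y ∨ w) ∧ (¬u ∧ ¬y ∨ ¬u)   — De Morgan
    = y ∨ w ∨ (y ∨ w) ∧ ¬u   — absorption
    = y ∨ w   — absorption
These differ: at u=1, w=0, y=1, E1 = 0 but E2 = 1.

No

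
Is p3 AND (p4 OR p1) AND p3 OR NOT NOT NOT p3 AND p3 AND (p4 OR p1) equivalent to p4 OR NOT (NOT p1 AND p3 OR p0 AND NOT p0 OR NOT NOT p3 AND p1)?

No

E1: p3 AND (p4 OR p1) AND p3 OR NOT NOT NOT p3 AND p3 AND (p4 OR p1)
    = p3 AND (p4 OR p1) AND p3 OR NOT p3 AND p3 AND (p4 OR p1)   [double negation]
    = p3 AND (p4 OR p1)   [distribution]
E2: p4 OR NOT (NOT p1 AND p3 OR p0 AND NOT p0 OR NOT NOT p3 AND p1)
    = p4 OR NOT (NOT p1 AND p3 OR p0 AND NOT p0 OR p3 AND p1)   [double negation]
    = p4 OR NOT (NOT p1 AND p3 OR p3 AND p1)   [complement / identity]
    = p4 OR NOT p3   [distribution]
These differ: at p0=0, p1=0, p3=0, p4=0, E1 = 0 but E2 = 1.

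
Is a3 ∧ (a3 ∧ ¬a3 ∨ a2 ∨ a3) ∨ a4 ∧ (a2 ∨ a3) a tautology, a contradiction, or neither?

a3 ∧ (a3 ∧ ¬a3 ∨ a2 ∨ a3) ∨ a4 ∧ (a2 ∨ a3)
= a3 ∧ (a2 ∨ a3) ∨ a4 ∧ (a2 ∨ a3)   (complement / identity)
= (a2 ∨ a3) ∧ (a3 ∨ a4)   (distribution)
= a3 ∨ a2 ∧ a4   (distribution)
This depends on a2, a3, a4, so it is not a constant.

neither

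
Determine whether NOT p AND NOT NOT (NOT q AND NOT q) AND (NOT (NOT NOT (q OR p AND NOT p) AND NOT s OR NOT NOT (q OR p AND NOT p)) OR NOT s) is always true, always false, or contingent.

NOT p AND NOT NOT (NOT q AND NOT q) AND (NOT (NOT NOT (q OR p AND NOT p) AND NOT s OR NOT NOT (q OR p AND NOT p)) OR NOT s)
= NOT p AND NOT NOT NOT q AND (NOT (NOT NOT (q OR p AND NOT p) AND NOT s OR NOT NOT (q OR p AND NOT p)) OR NOT s)
= NOT p AND NOT NOT NOT q AND (NOT NOT NOT (q OR p AND NOT p) OR NOT s)
= NOT p AND NOT NOT NOT q AND (NOT NOT NOT q OR NOT s)
= NOT p AND NOT NOT NOT q
= NOT p AND NOT q
This depends on p, q, so it is not a constant.

contingent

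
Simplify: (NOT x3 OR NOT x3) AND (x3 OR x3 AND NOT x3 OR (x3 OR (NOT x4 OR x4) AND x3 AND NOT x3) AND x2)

(NOT x3 OR NOT x3) AND (x3 OR x3 AND NOT x3 OR (x3 OR (NOT x4 OR x4) AND x3 AND NOT x3) AND x2)
= NOT x3 AND (x3 OR x3 AND NOT x3 OR (x3 OR (NOT x4 OR x4) AND x3 AND NOT x3) AND x2)   (idempotence)
= NOT x3 AND (x3 OR x3 AND NOT x3 OR (x3 OR x3 AND NOT x3) AND x2)   (complement / identity)
= NOT x3 AND (x3 OR x3 AND NOT x3)   (absorption)
= NOT x3 AND x3   (complement / identity)
= FALSE   (complement)

FALSE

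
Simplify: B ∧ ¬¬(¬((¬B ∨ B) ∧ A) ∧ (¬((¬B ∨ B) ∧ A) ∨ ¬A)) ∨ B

B

B ∧ ¬¬(¬((¬B ∨ B) ∧ A) ∧ (¬((¬B ∨ B) ∧ A) ∨ ¬A)) ∨ B
= B ∧ ¬((¬B ∨ B) ∧ A) ∧ (¬((¬B ∨ B) ∧ A) ∨ ¬A) ∨ B
= B ∧ ¬((¬B ∨ B) ∧ A) ∨ B
= B ∧ ¬A ∨ B
= B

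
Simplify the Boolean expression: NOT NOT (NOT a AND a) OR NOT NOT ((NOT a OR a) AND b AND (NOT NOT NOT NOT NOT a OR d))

b AND (NOT a OR d)

NOT NOT (NOT a AND a) OR NOT NOT ((NOT a OR a) AND b AND (NOT NOT NOT NOT NOT a OR d))
= NOT NOT (NOT a AND a) OR NOT NOT ((NOT a OR a) AND b AND (NOT NOT NOT a OR d))   — double negation
= NOT a AND a OR NOT NOT ((NOT a OR a) AND b AND (NOT NOT NOT a OR d))   — double negation
= NOT NOT ((NOT a OR a) AND b AND (NOT NOT NOT a OR d))   — complement / identity
= (NOT a OR a) AND b AND (NOT NOT NOT a OR d)   — double negation
= b AND (NOT NOT NOT a OR d)   — complement / identity
= b AND (NOT a OR d)   — double negation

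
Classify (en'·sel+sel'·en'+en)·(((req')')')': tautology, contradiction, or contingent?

contingent

(en'·sel+sel'·en'+en)·(((req')')')'
= (en'·sel+sel'·en'+en)·(req')'   — double negation
= (en'+en)·(req')'   — distribution
= (en'+en)·req   — double negation
= req   — complement / identity
This depends on req, so it is not a constant.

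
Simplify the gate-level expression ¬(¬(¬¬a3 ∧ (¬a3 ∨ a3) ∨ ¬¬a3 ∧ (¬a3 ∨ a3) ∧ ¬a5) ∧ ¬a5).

a3 ∨ a5

¬(¬(¬¬a3 ∧ (¬a3 ∨ a3) ∨ ¬¬a3 ∧ (¬a3 ∨ a3) ∧ ¬a5) ∧ ¬a5)
= ¬(¬(¬¬a3 ∧ (¬a3 ∨ a3)) ∧ ¬a5)   [absorption]
= ¬(¬¬¬a3 ∧ ¬a5)   [complement / identity]
= ¬(¬a3 ∧ ¬a5)   [double negation]
= a3 ∨ a5   [De Morgan]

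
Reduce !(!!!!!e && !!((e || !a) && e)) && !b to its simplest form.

!(!!!!!e && !!((e || !a) && e)) && !b
= !(!!!e && !!((e || !a) && e)) && !b
= !(!e && !!((e || !a) && e)) && !b
= (e || !((e || !a) && e)) && !b
= (e || !e) && !b
= !b

!b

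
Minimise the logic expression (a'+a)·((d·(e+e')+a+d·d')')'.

d+a

(a'+a)·((d·(e+e')+a+d·d')')'
= ((d·(e+e')+a+d·d')')'   [complement / identity]
= ((d·(e+e')+a)')'   [complement / identity]
= d·(e+e')+a   [double negation]
= d+a   [complement / identity]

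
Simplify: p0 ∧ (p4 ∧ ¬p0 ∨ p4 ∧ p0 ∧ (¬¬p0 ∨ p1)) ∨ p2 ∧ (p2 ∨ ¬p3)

p0 ∧ p4 ∨ p2

p0 ∧ (p4 ∧ ¬p0 ∨ p4 ∧ p0 ∧ (¬¬p0 ∨ p1)) ∨ p2 ∧ (p2 ∨ ¬p3)
= p0 ∧ (p4 ∧ ¬p0 ∨ p4 ∧ p0 ∧ (p0 ∨ p1)) ∨ p2 ∧ (p2 ∨ ¬p3)   (double negation)
= p0 ∧ (p4 ∧ ¬p0 ∨ p4 ∧ p0) ∨ p2 ∧ (p2 ∨ ¬p3)   (absorption)
= p0 ∧ (p4 ∧ ¬p0 ∨ p4 ∧ p0) ∨ p2   (absorption)
= p0 ∧ p4 ∨ p2   (distribution)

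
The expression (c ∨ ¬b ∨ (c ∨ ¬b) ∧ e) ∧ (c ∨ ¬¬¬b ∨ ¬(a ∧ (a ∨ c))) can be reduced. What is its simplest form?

(c ∨ ¬b ∨ (c ∨ ¬b) ∧ e) ∧ (c ∨ ¬¬¬b ∨ ¬(a ∧ (a ∨ c)))
= (c ∨ ¬b) ∧ (c ∨ ¬¬¬b ∨ ¬(a ∧ (a ∨ c)))   [absorption]
= (c ∨ ¬b) ∧ (c ∨ ¬b ∨ ¬(a ∧ (a ∨ c)))   [double negation]
= (c ∨ ¬b) ∧ (c ∨ ¬b ∨ ¬a)   [absorption]
= c ∨ ¬b   [absorption]

c ∨ ¬b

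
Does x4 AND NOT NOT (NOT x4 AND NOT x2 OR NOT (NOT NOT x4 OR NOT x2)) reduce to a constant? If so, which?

yes, False

x4 AND NOT NOT (NOT x4 AND NOT x2 OR NOT (NOT NOT x4 OR NOT x2))
= x4 AND (NOT x4 AND NOT x2 OR NOT (NOT NOT x4 OR NOT x2))   (double negation)
= x4 AND (NOT x4 AND NOT x2 OR NOT x4 AND x2)   (De Morgan)
= x4 AND NOT x4   (distribution)
= FALSE   (complement)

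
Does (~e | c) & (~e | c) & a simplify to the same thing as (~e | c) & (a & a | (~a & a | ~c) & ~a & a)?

E1: (~e | c) & (~e | c) & a
    = (~e | c) & a   (idempotence)
E2: (~e | c) & (a & a | (~a & a | ~c) & ~a & a)
    = (~e | c) & (a & a | ~a & a)   (absorption)
    = (~e | c) & a   (distribution)
Both reduce to (~e | c) & a, so they are equivalent.

Yes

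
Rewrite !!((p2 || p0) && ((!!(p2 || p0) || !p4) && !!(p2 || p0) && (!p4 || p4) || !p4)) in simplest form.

!!((p2 || p0) && ((!!(p2 || p0) || !p4) && !!(p2 || p0) && (!p4 || p4) || !p4))
= !!((p2 || p0) && ((!!(p2 || p0) || !p4) && !!(p2 || p0) || !p4))   (complement / identity)
= !!((p2 || p0) && (!!(p2 || p0) || !p4))   (absorption)
= !!((p2 || p0) && (p2 || p0 || !p4))   (double negation)
= !!(p2 || p0)   (absorption)
= p2 || p0   (double negation)

p2 || p0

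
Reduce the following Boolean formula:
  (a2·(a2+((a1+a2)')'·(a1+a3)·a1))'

a2'

(a2·(a2+((a1+a2)')'·(a1+a3)·a1))'
= (a2·(a2+((a1+a2)')'·a1))'
= (a2·(a2+(a1+a2)·a1))'
= (a2·(a2+a1))'
= a2'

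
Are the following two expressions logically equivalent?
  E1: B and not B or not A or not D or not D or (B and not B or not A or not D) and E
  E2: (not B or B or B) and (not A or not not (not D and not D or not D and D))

Yes

E1: B and not B or not A or not D or not D or (B and not B or not A or not D) and E
    = B and not B or not A or not D or (B and not B or not A or not D) and E
    = B and not B or not A or not D
    = not A or not D
E2: (not B or B or B) and (not A or not not (not D and not D or not D and D))
    = (not B or B or B) and (not A or not not not D)
    = (not B or B or B) and (not A or not D)
    = (not B or B) and (not A or not D)
    = not A or not D
Both reduce to not A or not D, so they are equivalent.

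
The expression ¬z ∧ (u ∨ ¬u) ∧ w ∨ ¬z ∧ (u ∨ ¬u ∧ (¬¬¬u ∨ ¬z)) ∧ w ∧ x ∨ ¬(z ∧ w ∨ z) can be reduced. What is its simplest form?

¬z ∧ (u ∨ ¬u) ∧ w ∨ ¬z ∧ (u ∨ ¬u ∧ (¬¬¬u ∨ ¬z)) ∧ w ∧ x ∨ ¬(z ∧ w ∨ z)
= ¬z ∧ (u ∨ ¬u) ∧ w ∨ ¬z ∧ (u ∨ ¬u ∧ (¬u ∨ ¬z)) ∧ w ∧ x ∨ ¬(z ∧ w ∨ z)
= ¬z ∧ (u ∨ ¬u) ∧ w ∨ ¬z ∧ (u ∨ ¬u) ∧ w ∧ x ∨ ¬(z ∧ w ∨ z)
= ¬z ∧ (u ∨ ¬u) ∧ w ∨ ¬(z ∧ w ∨ z)
= ¬z ∧ (u ∨ ¬u) ∧ w ∨ ¬z
= ¬z ∧ w ∨ ¬z
= ¬z

¬z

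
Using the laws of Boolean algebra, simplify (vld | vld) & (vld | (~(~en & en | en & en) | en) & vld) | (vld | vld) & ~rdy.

(vld | vld) & (vld | (~(~en & en | en & en) | en) & vld) | (vld | vld) & ~rdy
= (vld | vld) & (vld | (~en | en) & vld) | (vld | vld) & ~rdy   (distribution)
= (vld | (~en | en) & vld | ~rdy) & (vld | vld)   (distribution)
= (vld | vld | ~rdy) & (vld | vld)   (complement / identity)
= vld | vld   (absorption)
= vld   (idempotence)

vld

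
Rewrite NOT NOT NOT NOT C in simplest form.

NOT NOT NOT NOT C
= NOT NOT C   [double negation]
= C   [double negation]

C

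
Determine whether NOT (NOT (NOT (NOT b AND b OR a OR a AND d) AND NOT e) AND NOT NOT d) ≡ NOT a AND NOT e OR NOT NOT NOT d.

E1: NOT (NOT (NOT (NOT b AND b OR a OR a AND d) AND NOT e) AND NOT NOT d)
    = NOT (NOT b AND b OR a OR a AND d) AND NOT e OR NOT d   (De Morgan)
    = NOT (a OR a AND d) AND NOT e OR NOT d   (complement / identity)
    = NOT a AND NOT e OR NOT d   (absorption)
E2: NOT a AND NOT e OR NOT NOT NOT d
    = NOT a AND NOT e OR NOT d   (double negation)
Both reduce to NOT a AND NOT e OR NOT d, so they are equivalent.

Yes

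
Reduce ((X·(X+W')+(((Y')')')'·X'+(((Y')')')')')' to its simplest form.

X+Y

((X·(X+W')+(((Y')')')'·X'+(((Y')')')')')'
= ((X·(X+W')+(((Y')')')')')'
= X·(X+W')+(((Y')')')'
= X+(((Y')')')'
= X+(Y')'
= X+Y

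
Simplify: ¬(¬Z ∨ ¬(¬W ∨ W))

¬(¬Z ∨ ¬(¬W ∨ W))
= Z ∧ (¬W ∨ W)   [De Morgan]
= Z   [complement / identity]

Z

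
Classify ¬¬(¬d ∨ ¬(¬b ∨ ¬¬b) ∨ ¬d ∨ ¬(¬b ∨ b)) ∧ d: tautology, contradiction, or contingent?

contradiction

¬¬(¬d ∨ ¬(¬b ∨ ¬¬b) ∨ ¬d ∨ ¬(¬b ∨ b)) ∧ d
= ¬¬(¬d ∨ ¬(¬b ∨ b) ∨ ¬d ∨ ¬(¬b ∨ b)) ∧ d
= ¬¬(¬d ∨ ¬(¬b ∨ b)) ∧ d
= ¬(d ∧ (¬b ∨ b)) ∧ d
= ¬d ∧ d
= False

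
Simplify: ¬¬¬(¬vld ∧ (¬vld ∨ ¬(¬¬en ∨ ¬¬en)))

vld

¬¬¬(¬vld ∧ (¬vld ∨ ¬(¬¬en ∨ ¬¬en)))
= ¬(¬vld ∧ (¬vld ∨ ¬(¬¬en ∨ ¬¬en)))   [double negation]
= ¬(¬vld ∧ (¬vld ∨ ¬¬¬en))   [idempotence]
= ¬(¬vld ∧ (¬vld ∨ ¬en))   [double negation]
= ¬¬vld   [absorption]
= vld   [double negation]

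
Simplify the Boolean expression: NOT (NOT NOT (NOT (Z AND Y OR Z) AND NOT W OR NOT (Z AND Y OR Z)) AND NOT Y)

Z OR Y

NOT (NOT NOT (NOT (Z AND Y OR Z) AND NOT W OR NOT (Z AND Y OR Z)) AND NOT Y)
= NOT (NOT NOT NOT (Z AND Y OR Z) AND NOT Y)   [absorption]
= NOT (NOT NOT NOT Z AND NOT Y)   [absorption]
= NOT (NOT Z AND NOT Y)   [double negation]
= Z OR Y   [De Morgan]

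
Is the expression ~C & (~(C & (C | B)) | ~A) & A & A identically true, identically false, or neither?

~C & (~(C & (C | B)) | ~A) & A & A
= ~C & (~C | ~A) & A & A
= ~C & A & A
= ~C & A
This depends on A, C, so it is not a constant.

neither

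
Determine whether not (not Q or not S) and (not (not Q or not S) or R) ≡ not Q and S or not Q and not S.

No

E1: not (not Q or not S) and (not (not Q or not S) or R)
    = not (not Q or not S)   — absorption
    = Q and S   — De Morgan
E2: not Q and S or not Q and not S
    = not Q   — distribution
These differ: at Q=0, R=1, S=1, E1 = 0 but E2 = 1.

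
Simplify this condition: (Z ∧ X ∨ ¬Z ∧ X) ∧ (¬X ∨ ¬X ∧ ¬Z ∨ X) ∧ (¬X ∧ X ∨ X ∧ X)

X

(Z ∧ X ∨ ¬Z ∧ X) ∧ (¬X ∨ ¬X ∧ ¬Z ∨ X) ∧ (¬X ∧ X ∨ X ∧ X)
= (Z ∧ X ∨ ¬Z ∧ X) ∧ (¬X ∨ X) ∧ (¬X ∧ X ∨ X ∧ X)   — absorption
= (Z ∧ X ∨ ¬Z ∧ X) ∧ (¬X ∨ X) ∧ X ∧ (¬X ∨ X)   — distribution
= X ∧ (¬X ∨ X) ∧ X ∧ (¬X ∨ X)   — distribution
= X ∧ (¬X ∨ X)   — idempotence
= X   — complement / identity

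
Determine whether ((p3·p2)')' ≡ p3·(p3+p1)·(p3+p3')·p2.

Yes

E1: ((p3·p2)')'
    = p3·p2
E2: p3·(p3+p1)·(p3+p3')·p2
    = p3·(p3+p1)·p2
    = p3·p2
Both reduce to p3·p2, so they are equivalent.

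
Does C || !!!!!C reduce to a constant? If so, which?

yes, True

C || !!!!!C
= C || !!!C   — double negation
= C || !C   — double negation
= true   — complement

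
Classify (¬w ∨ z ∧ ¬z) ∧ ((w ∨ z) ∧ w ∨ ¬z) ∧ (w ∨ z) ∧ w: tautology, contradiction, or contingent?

(¬w ∨ z ∧ ¬z) ∧ ((w ∨ z) ∧ w ∨ ¬z) ∧ (w ∨ z) ∧ w
= (¬w ∨ z ∧ ¬z) ∧ (w ∨ z) ∧ w   [absorption]
= ¬w ∧ (w ∨ z) ∧ w   [complement / identity]
= ¬w ∧ w   [absorption]
= False   [complement]

contradiction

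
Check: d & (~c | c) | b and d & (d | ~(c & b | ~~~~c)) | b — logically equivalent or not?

Yes

E1: d & (~c | c) | b
    = d | b
E2: d & (d | ~(c & b | ~~~~c)) | b
    = d & (d | ~(c & b | ~~c)) | b
    = d & (d | ~(c & b | c)) | b
    = d & (d | ~c) | b
    = d | b
Both reduce to d | b, so they are equivalent.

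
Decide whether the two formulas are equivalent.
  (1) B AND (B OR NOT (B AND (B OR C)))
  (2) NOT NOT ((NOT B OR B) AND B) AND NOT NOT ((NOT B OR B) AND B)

E1: B AND (B OR NOT (B AND (B OR C)))
    = B AND (B OR NOT B)
    = B
E2: NOT NOT ((NOT B OR B) AND B) AND NOT NOT ((NOT B OR B) AND B)
    = NOT NOT ((NOT B OR B) AND B)
    = NOT NOT B
    = B
Both reduce to B, so they are equivalent.

Yes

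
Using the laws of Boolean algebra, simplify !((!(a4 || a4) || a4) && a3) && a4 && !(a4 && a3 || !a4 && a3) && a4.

!((!(a4 || a4) || a4) && a3) && a4 && !(a4 && a3 || !a4 && a3) && a4
= !((!a4 || a4) && a3) && a4 && !(a4 && a3 || !a4 && a3) && a4   (idempotence)
= !((!a4 || a4) && a3) && a4 && !a3 && a4   (distribution)
= !a3 && a4 && !a3 && a4   (complement / identity)
= !a3 && a4   (idempotence)

!a3 && a4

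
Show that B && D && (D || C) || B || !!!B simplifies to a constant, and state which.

true

B && D && (D || C) || B || !!!B
= B && D || B || !!!B   — absorption
= B || !!!B   — absorption
= B || !B   — double negation
= true   — complement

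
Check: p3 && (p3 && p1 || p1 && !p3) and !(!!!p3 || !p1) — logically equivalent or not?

E1: p3 && (p3 && p1 || p1 && !p3)
    = p3 && p1
E2: !(!!!p3 || !p1)
    = !!p3 && p1
    = p3 && p1
Both reduce to p3 && p1, so they are equivalent.

Yes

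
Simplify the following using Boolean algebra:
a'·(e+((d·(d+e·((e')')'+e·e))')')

a'·(e+d)

a'·(e+((d·(d+e·((e')')'+e·e))')')
= a'·(e+((d·(d+e·e'+e·e))')')   (double negation)
= a'·(e+((d·(d+e))')')   (distribution)
= a'·(e+(d')')   (absorption)
= a'·(e+d)   (double negation)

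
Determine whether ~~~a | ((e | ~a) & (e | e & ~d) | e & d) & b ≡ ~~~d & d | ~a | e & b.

E1: ~~~a | ((e | ~a) & (e | e & ~d) | e & d) & b
    = ~~~a | ((e | ~a) & e | e & d) & b   — absorption
    = ~a | ((e | ~a) & e | e & d) & b   — double negation
    = ~a | (e | e & d) & b   — absorption
    = ~a | e & b   — absorption
E2: ~~~d & d | ~a | e & b
    = ~d & d | ~a | e & b   — double negation
    = ~a | e & b   — complement / identity
Both reduce to ~a | e & b, so they are equivalent.

Yes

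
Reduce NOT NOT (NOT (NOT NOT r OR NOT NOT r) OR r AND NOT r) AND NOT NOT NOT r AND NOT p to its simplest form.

NOT NOT (NOT (NOT NOT r OR NOT NOT r) OR r AND NOT r) AND NOT NOT NOT r AND NOT p
= NOT NOT (NOT r AND NOT r OR r AND NOT r) AND NOT NOT NOT r AND NOT p   — De Morgan
= NOT NOT NOT r AND NOT NOT NOT r AND NOT p   — distribution
= NOT NOT NOT r AND NOT p   — idempotence
= NOT r AND NOT p   — double negation

NOT r AND NOT p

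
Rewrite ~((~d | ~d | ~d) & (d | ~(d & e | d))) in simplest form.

~((~d | ~d | ~d) & (d | ~(d & e | d)))
= ~((~d | ~d | ~d) & (d | ~d))   (absorption)
= ~((~d | ~d) & (d | ~d))   (idempotence)
= ~(~d & d | ~d)   (distribution)
= ~~d   (complement / identity)
= d   (double negation)

d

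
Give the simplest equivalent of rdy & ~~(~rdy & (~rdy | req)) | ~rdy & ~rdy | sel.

~rdy | sel

rdy & ~~(~rdy & (~rdy | req)) | ~rdy & ~rdy | sel
= rdy & ~~~rdy | ~rdy & ~rdy | sel   [absorption]
= rdy & ~rdy | ~rdy & ~rdy | sel   [double negation]
= ~rdy | sel   [distribution]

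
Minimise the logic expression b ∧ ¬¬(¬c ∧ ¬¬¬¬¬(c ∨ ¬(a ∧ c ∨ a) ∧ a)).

b ∧ ¬¬(¬c ∧ ¬¬¬¬¬(c ∨ ¬(a ∧ c ∨ a) ∧ a))
= b ∧ ¬c ∧ ¬¬¬¬¬(c ∨ ¬(a ∧ c ∨ a) ∧ a)   (double negation)
= b ∧ ¬c ∧ ¬¬¬¬¬(c ∨ ¬a ∧ a)   (absorption)
= b ∧ ¬c ∧ ¬¬¬¬¬c   (complement / identity)
= b ∧ ¬c ∧ ¬¬¬c   (double negation)
= b ∧ ¬c ∧ ¬c   (double negation)
= b ∧ ¬c   (idempotence)

b ∧ ¬c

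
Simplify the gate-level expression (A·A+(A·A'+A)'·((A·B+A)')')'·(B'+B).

(A·A+(A·A'+A)'·((A·B+A)')')'·(B'+B)
= (A·A+A'·((A·B+A)')')'·(B'+B)
= (A·A+A'·(A·B+A))'·(B'+B)
= (A·A+A'·A)'·(B'+B)
= A'·(B'+B)
= A'

A'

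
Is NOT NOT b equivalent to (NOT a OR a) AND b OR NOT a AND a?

Yes

E1: NOT NOT b
    = b
E2: (NOT a OR a) AND b OR NOT a AND a
    = (NOT a OR a) AND b
    = b
Both reduce to b, so they are equivalent.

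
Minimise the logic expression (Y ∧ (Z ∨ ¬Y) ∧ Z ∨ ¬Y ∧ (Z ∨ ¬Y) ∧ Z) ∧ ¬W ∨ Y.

(Y ∧ (Z ∨ ¬Y) ∧ Z ∨ ¬Y ∧ (Z ∨ ¬Y) ∧ Z) ∧ ¬W ∨ Y
= (Z ∨ ¬Y) ∧ Z ∧ ¬W ∨ Y
= Z ∧ ¬W ∨ Y

Z ∧ ¬W ∨ Y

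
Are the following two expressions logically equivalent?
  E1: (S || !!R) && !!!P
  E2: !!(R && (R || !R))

No

E1: (S || !!R) && !!!P
    = (S || R) && !!!P   [double negation]
    = (S || R) && !P   [double negation]
E2: !!(R && (R || !R))
    = !!R   [complement / identity]
    = R   [double negation]
These differ: at P=0, R=0, S=1, E1 = 1 but E2 = 0.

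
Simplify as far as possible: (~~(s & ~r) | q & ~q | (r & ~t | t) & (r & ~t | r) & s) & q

s & q

(~~(s & ~r) | q & ~q | (r & ~t | t) & (r & ~t | r) & s) & q
= (~~(s & ~r) | (r & ~t | t) & (r & ~t | r) & s) & q   (complement / identity)
= (~~(s & ~r) | (t & r | r & ~t) & s) & q   (distribution)
= (s & ~r | (t & r | r & ~t) & s) & q   (double negation)
= (s & ~r | r & s) & q   (distribution)
= s & q   (distribution)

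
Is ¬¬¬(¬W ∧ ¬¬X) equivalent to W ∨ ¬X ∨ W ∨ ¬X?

E1: ¬¬¬(¬W ∧ ¬¬X)
    = ¬(¬W ∧ ¬¬X)   — double negation
    = W ∨ ¬X   — De Morgan
E2: W ∨ ¬X ∨ W ∨ ¬X
    = W ∨ ¬X   — idempotence
Both reduce to W ∨ ¬X, so they are equivalent.

Yes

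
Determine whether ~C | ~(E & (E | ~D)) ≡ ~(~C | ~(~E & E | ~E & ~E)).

No

E1: ~C | ~(E & (E | ~D))
    = ~C | ~E   (absorption)
E2: ~(~C | ~(~E & E | ~E & ~E))
    = ~(~C | ~~E)   (distribution)
    = C & ~E   (De Morgan)
These differ: at C=0, D=1, E=0, E1 = 1 but E2 = 0.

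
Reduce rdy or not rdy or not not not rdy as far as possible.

True

rdy or not rdy or not not not rdy
= rdy or not rdy or not rdy
= rdy or not rdy
= True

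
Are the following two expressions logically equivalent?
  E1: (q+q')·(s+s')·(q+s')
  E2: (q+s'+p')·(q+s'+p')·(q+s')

Yes

E1: (q+q')·(s+s')·(q+s')
    = (s+s')·(q+s')   [complement / identity]
    = q+s'   [complement / identity]
E2: (q+s'+p')·(q+s'+p')·(q+s')
    = (q+s'+p')·(q+s')   [idempotence]
    = q+s'   [absorption]
Both reduce to q+s', so they are equivalent.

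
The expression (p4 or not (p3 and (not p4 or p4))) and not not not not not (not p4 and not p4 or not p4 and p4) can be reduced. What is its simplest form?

p4

(p4 or not (p3 and (not p4 or p4))) and not not not not not (not p4 and not p4 or not p4 and p4)
= (p4 or not (p3 and (not p4 or p4))) and not not not not not not p4   (distribution)
= (p4 or not p3) and not not not not not not p4   (complement / identity)
= (p4 or not p3) and not not not not p4   (double negation)
= (p4 or not p3) and not not p4   (double negation)
= (p4 or not p3) and p4   (double negation)
= p4   (absorption)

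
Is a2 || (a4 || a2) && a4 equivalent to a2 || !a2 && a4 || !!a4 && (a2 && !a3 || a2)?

Yes

E1: a2 || (a4 || a2) && a4
    = a2 || a4   — absorption
E2: a2 || !a2 && a4 || !!a4 && (a2 && !a3 || a2)
    = a2 || !a2 && a4 || !!a4 && a2   — absorption
    = a2 || !a2 && a4 || a4 && a2   — double negation
    = a2 || a4   — distribution
Both reduce to a2 || a4, so they are equivalent.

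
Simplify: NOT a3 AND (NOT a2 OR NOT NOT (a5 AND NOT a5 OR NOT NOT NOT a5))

NOT a3 AND (NOT a2 OR NOT a5)

NOT a3 AND (NOT a2 OR NOT NOT (a5 AND NOT a5 OR NOT NOT NOT a5))
= NOT a3 AND (NOT a2 OR a5 AND NOT a5 OR NOT NOT NOT a5)   (double negation)
= NOT a3 AND (NOT a2 OR a5 AND NOT a5 OR NOT a5)   (double negation)
= NOT a3 AND (NOT a2 OR NOT a5)   (complement / identity)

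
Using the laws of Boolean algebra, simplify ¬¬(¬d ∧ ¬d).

¬¬(¬d ∧ ¬d)
= ¬¬¬d
= ¬d

¬d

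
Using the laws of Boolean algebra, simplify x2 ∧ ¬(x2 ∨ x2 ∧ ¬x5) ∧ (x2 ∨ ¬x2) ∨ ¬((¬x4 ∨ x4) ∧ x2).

x2 ∧ ¬(x2 ∨ x2 ∧ ¬x5) ∧ (x2 ∨ ¬x2) ∨ ¬((¬x4 ∨ x4) ∧ x2)
= x2 ∧ ¬(x2 ∨ x2 ∧ ¬x5) ∨ ¬((¬x4 ∨ x4) ∧ x2)
= x2 ∧ ¬(x2 ∨ x2 ∧ ¬x5) ∨ ¬x2
= x2 ∧ ¬x2 ∨ ¬x2
= ¬x2

¬x2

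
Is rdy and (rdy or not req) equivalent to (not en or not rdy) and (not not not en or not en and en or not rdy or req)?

No

E1: rdy and (rdy or not req)
    = rdy
E2: (not en or not rdy) and (not not not en or not en and en or not rdy or req)
    = (not en or not rdy) and (not not not en or not rdy or req)
    = (not en or not rdy) and (not en or not rdy or req)
    = not en or not rdy
These differ: at en=1, rdy=0, req=1, E1 = 0 but E2 = 1.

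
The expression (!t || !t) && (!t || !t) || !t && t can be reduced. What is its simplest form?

(!t || !t) && (!t || !t) || !t && t
= !t || !t || !t && t   — idempotence
= !t || !t   — complement / identity
= !t   — idempotence

!t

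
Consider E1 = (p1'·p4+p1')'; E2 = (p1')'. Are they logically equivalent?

Yes

E1: (p1'·p4+p1')'
    = (p1')'   (absorption)
    = p1   (double negation)
E2: (p1')'
    = p1   (double negation)
Both reduce to p1, so they are equivalent.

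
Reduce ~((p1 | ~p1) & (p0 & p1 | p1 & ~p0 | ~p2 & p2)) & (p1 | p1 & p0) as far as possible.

0

~((p1 | ~p1) & (p0 & p1 | p1 & ~p0 | ~p2 & p2)) & (p1 | p1 & p0)
= ~((p1 | ~p1) & (p1 | ~p2 & p2)) & (p1 | p1 & p0)   (distribution)
= ~((p1 | ~p1) & (p1 | ~p2 & p2)) & p1   (absorption)
= ~((p1 | ~p1) & p1) & p1   (complement / identity)
= ~p1 & p1   (complement / identity)
= 0   (complement)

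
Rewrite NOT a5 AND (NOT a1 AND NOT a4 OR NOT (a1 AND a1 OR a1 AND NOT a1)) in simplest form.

NOT a5 AND (NOT a1 AND NOT a4 OR NOT (a1 AND a1 OR a1 AND NOT a1))
= NOT a5 AND (NOT a1 AND NOT a4 OR NOT a1)
= NOT a5 AND NOT a1

NOT a5 AND NOT a1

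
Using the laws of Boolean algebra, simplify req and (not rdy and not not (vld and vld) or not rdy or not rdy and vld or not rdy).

req and (not rdy and not not (vld and vld) or not rdy or not rdy and vld or not rdy)
= req and (not rdy and not not vld or not rdy or not rdy and vld or not rdy)   (idempotence)
= req and (not rdy and vld or not rdy or not rdy and vld or not rdy)   (double negation)
= req and (not rdy and vld or not rdy)   (idempotence)
= req and not rdy   (absorption)

req and not rdy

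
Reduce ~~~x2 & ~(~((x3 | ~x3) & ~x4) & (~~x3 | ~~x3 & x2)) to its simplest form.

~~~x2 & ~(~((x3 | ~x3) & ~x4) & (~~x3 | ~~x3 & x2))
= ~~~x2 & ~(~((x3 | ~x3) & ~x4) & ~~x3)
= ~~~x2 & ~(~~x4 & ~~x3)
= ~x2 & ~(~~x4 & ~~x3)
= ~x2 & (~x4 | ~x3)

~x2 & (~x4 | ~x3)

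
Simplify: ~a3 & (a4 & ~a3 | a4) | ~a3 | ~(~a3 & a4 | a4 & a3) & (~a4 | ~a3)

~a3 | ~a4

~a3 & (a4 & ~a3 | a4) | ~a3 | ~(~a3 & a4 | a4 & a3) & (~a4 | ~a3)
= ~a3 & (a4 & ~a3 | a4) | ~a3 | ~a4 & (~a4 | ~a3)   — distribution
= ~a3 & a4 | ~a3 | ~a4 & (~a4 | ~a3)   — absorption
= ~a3 | ~a4 & (~a4 | ~a3)   — absorption
= ~a3 | ~a4   — absorption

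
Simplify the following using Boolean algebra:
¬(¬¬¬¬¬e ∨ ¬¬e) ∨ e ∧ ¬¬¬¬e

¬(¬¬¬¬¬e ∨ ¬¬e) ∨ e ∧ ¬¬¬¬e
= ¬¬¬¬e ∧ ¬e ∨ e ∧ ¬¬¬¬e   [De Morgan]
= ¬¬¬¬e   [distribution]
= ¬¬e   [double negation]
= e   [double negation]

e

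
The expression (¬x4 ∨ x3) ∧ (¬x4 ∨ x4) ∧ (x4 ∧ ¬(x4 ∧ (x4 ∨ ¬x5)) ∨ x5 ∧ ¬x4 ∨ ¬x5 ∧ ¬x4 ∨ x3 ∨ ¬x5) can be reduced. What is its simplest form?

¬x4 ∨ x3

(¬x4 ∨ x3) ∧ (¬x4 ∨ x4) ∧ (x4 ∧ ¬(x4 ∧ (x4 ∨ ¬x5)) ∨ x5 ∧ ¬x4 ∨ ¬x5 ∧ ¬x4 ∨ x3 ∨ ¬x5)
= (¬x4 ∨ x3) ∧ (¬x4 ∨ x4) ∧ (x4 ∧ ¬(x4 ∧ (x4 ∨ ¬x5)) ∨ ¬x4 ∨ x3 ∨ ¬x5)
= (¬x4 ∨ x3) ∧ (¬x4 ∨ x4) ∧ (x4 ∧ ¬x4 ∨ ¬x4 ∨ x3 ∨ ¬x5)
= (¬x4 ∨ x3) ∧ (¬x4 ∨ x4) ∧ (¬x4 ∨ x3 ∨ ¬x5)
= (¬x4 ∨ x3) ∧ (¬x4 ∨ x3 ∨ ¬x5)
= ¬x4 ∨ x3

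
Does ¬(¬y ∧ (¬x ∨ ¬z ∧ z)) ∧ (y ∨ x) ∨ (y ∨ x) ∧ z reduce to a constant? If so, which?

¬(¬y ∧ (¬x ∨ ¬z ∧ z)) ∧ (y ∨ x) ∨ (y ∨ x) ∧ z
= ¬(¬y ∧ ¬x) ∧ (y ∨ x) ∨ (y ∨ x) ∧ z   (complement / identity)
= (y ∨ x) ∧ (y ∨ x) ∨ (y ∨ x) ∧ z   (De Morgan)
= (y ∨ x) ∧ (y ∨ x ∨ z)   (distribution)
= y ∨ x   (absorption)
This depends on x, y, so it is not a constant.

no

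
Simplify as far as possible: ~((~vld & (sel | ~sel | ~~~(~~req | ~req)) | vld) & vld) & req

~((~vld & (sel | ~sel | ~~~(~~req | ~req)) | vld) & vld) & req
= ~((~vld & (sel | ~sel | ~(~~req | ~req)) | vld) & vld) & req   [double negation]
= ~((~vld & (sel | ~sel | ~req & req) | vld) & vld) & req   [De Morgan]
= ~((~vld & (sel | ~sel) | vld) & vld) & req   [complement / identity]
= ~((~vld | vld) & vld) & req   [complement / identity]
= ~vld & req   [complement / identity]

~vld & req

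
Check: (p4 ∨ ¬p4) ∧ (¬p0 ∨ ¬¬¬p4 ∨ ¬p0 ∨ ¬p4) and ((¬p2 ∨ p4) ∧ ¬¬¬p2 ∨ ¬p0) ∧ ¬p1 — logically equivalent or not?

No

E1: (p4 ∨ ¬p4) ∧ (¬p0 ∨ ¬¬¬p4 ∨ ¬p0 ∨ ¬p4)
    = ¬p0 ∨ ¬¬¬p4 ∨ ¬p0 ∨ ¬p4   (complement / identity)
    = ¬p0 ∨ ¬p4 ∨ ¬p0 ∨ ¬p4   (double negation)
    = ¬p0 ∨ ¬p4   (idempotence)
E2: ((¬p2 ∨ p4) ∧ ¬¬¬p2 ∨ ¬p0) ∧ ¬p1
    = ((¬p2 ∨ p4) ∧ ¬p2 ∨ ¬p0) ∧ ¬p1   (double negation)
    = (¬p2 ∨ ¬p0) ∧ ¬p1   (absorption)
These differ: at p0=1, p1=1, p2=1, p4=0, E1 = 1 but E2 = 0.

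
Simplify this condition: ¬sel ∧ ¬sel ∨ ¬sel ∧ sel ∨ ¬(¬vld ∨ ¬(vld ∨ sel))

¬sel ∨ vld

¬sel ∧ ¬sel ∨ ¬sel ∧ sel ∨ ¬(¬vld ∨ ¬(vld ∨ sel))
= ¬sel ∨ ¬(¬vld ∨ ¬(vld ∨ sel))   — distribution
= ¬sel ∨ vld ∧ (vld ∨ sel)   — De Morgan
= ¬sel ∨ vld   — absorption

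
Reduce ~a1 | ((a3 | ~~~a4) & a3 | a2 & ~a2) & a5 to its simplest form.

~a1 | a3 & a5

~a1 | ((a3 | ~~~a4) & a3 | a2 & ~a2) & a5
= ~a1 | ((a3 | ~a4) & a3 | a2 & ~a2) & a5   (double negation)
= ~a1 | (a3 | a2 & ~a2) & a5   (absorption)
= ~a1 | a3 & a5   (complement / identity)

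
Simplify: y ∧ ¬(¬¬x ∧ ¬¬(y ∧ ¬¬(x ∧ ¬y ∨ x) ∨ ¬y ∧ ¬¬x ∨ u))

y ∧ ¬x

y ∧ ¬(¬¬x ∧ ¬¬(y ∧ ¬¬(x ∧ ¬y ∨ x) ∨ ¬y ∧ ¬¬x ∨ u))
= y ∧ ¬(¬¬x ∧ ¬¬(y ∧ ¬¬x ∨ ¬y ∧ ¬¬x ∨ u))   (absorption)
= y ∧ ¬(¬¬x ∧ ¬¬(¬¬x ∨ u))   (distribution)
= y ∧ ¬(¬¬x ∧ (¬¬x ∨ u))   (double negation)
= y ∧ ¬¬¬x   (absorption)
= y ∧ ¬x   (double negation)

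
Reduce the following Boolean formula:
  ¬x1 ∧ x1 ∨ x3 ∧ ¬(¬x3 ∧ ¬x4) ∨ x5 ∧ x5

x3 ∨ x5

¬x1 ∧ x1 ∨ x3 ∧ ¬(¬x3 ∧ ¬x4) ∨ x5 ∧ x5
= ¬x1 ∧ x1 ∨ x3 ∧ (x3 ∨ x4) ∨ x5 ∧ x5   (De Morgan)
= ¬x1 ∧ x1 ∨ x3 ∧ (x3 ∨ x4) ∨ x5   (idempotence)
= ¬x1 ∧ x1 ∨ x3 ∨ x5   (absorption)
= x3 ∨ x5   (complement / identity)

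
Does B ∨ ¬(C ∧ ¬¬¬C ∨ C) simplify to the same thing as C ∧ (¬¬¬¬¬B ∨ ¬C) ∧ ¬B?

E1: B ∨ ¬(C ∧ ¬¬¬C ∨ C)
    = B ∨ ¬(C ∧ ¬C ∨ C)   (double negation)
    = B ∨ ¬C   (complement / identity)
E2: C ∧ (¬¬¬¬¬B ∨ ¬C) ∧ ¬B
    = C ∧ (¬¬¬B ∨ ¬C) ∧ ¬B   (double negation)
    = C ∧ (¬B ∨ ¬C) ∧ ¬B   (double negation)
    = C ∧ ¬B   (absorption)
These differ: at B=1, C=0, E1 = 1 but E2 = 0.

No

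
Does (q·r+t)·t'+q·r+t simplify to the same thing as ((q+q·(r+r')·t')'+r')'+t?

E1: (q·r+t)·t'+q·r+t
    = q·r+t   — absorption
E2: ((q+q·(r+r')·t')'+r')'+t
    = ((q+q·t')'+r')'+t   — complement / identity
    = (q'+r')'+t   — absorption
    = q·r+t   — De Morgan
Both reduce to q·r+t, so they are equivalent.

Yes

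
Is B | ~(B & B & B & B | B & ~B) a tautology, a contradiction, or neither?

tautology

B | ~(B & B & B & B | B & ~B)
= B | ~(B & B | B & ~B)   — idempotence
= B | ~B   — distribution
= 1   — complement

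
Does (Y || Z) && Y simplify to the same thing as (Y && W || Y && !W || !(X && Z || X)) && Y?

E1: (Y || Z) && Y
    = Y   (absorption)
E2: (Y && W || Y && !W || !(X && Z || X)) && Y
    = (Y && W || Y && !W || !X) && Y   (absorption)
    = (Y || !X) && Y   (distribution)
    = Y   (absorption)
Both reduce to Y, so they are equivalent.

Yes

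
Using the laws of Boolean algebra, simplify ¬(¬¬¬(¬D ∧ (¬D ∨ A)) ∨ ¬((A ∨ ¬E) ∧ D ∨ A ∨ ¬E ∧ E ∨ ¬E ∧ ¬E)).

¬D ∧ (A ∨ ¬E)

¬(¬¬¬(¬D ∧ (¬D ∨ A)) ∨ ¬((A ∨ ¬E) ∧ D ∨ A ∨ ¬E ∧ E ∨ ¬E ∧ ¬E))
= ¬(¬¬¬(¬D ∧ (¬D ∨ A)) ∨ ¬((A ∨ ¬E) ∧ D ∨ A ∨ ¬E))   (distribution)
= ¬(¬(¬D ∧ (¬D ∨ A)) ∨ ¬((A ∨ ¬E) ∧ D ∨ A ∨ ¬E))   (double negation)
= ¬D ∧ (¬D ∨ A) ∧ ((A ∨ ¬E) ∧ D ∨ A ∨ ¬E)   (De Morgan)
= ¬D ∧ ((A ∨ ¬E) ∧ D ∨ A ∨ ¬E)   (absorption)
= ¬D ∧ (A ∨ ¬E)   (absorption)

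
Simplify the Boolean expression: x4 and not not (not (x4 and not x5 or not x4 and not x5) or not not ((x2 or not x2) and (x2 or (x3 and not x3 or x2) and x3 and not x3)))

x4 and not not (not (x4 and not x5 or not x4 and not x5) or not not ((x2 or not x2) and (x2 or (x3 and not x3 or x2) and x3 and not x3)))
= x4 and not not (not (x4 and not x5 or not x4 and not x5) or not not (x2 or (x3 and not x3 or x2) and x3 and not x3))
= x4 and not ((x4 and not x5 or not x4 and not x5) and not (x2 or (x3 and not x3 or x2) and x3 and not x3))
= x4 and not (not x5 and not (x2 or (x3 and not x3 or x2) and x3 and not x3))
= x4 and not (not x5 and not (x2 or x3 and not x3))
= x4 and (x5 or x2 or x3 and not x3)
= x4 and (x5 or x2)

x4 and (x5 or x2)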